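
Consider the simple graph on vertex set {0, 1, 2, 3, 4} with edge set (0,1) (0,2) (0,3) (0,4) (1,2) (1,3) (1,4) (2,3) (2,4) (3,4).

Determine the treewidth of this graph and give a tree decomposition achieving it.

Treewidth 4.
One optimal decomposition is:
Bags: B1 = {0, 1, 2, 3, 4}
Tree: (single bag)

With just one bag of size 5, the width is 5 − 1 = 4, so tw(G) ≤ 4. For the lower bound, the 5 vertices {0, 1, 2, 3, 4} are pairwise adjacent, and any tree decomposition puts a clique entirely inside one bag — forcing width ≥ 4. Hence tw(G) = 4 exactly.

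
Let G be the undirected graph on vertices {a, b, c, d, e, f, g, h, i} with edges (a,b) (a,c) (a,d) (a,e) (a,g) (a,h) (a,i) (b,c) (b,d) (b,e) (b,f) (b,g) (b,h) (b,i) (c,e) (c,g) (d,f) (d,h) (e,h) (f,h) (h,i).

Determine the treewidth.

A width-3 tree decomposition is:
Bags: B1 = {a, b, d, h}  B2 = {a, b, e, h}  B3 = {a, b, c, e}  B4 = {a, b, h, i}  B5 = {a, b, c, g}  B6 = {b, d, f, h}
Tree: B1–B2, B2–B3, B1–B4, B3–B5, B1–B6
The largest bag has 4 vertices, giving width 3; this decomposition certifies tw(G) ≤ 3. On the other hand G contains the 4-clique {a, b, c, g}. A clique must lie in a single bag of any decomposition, so no decomposition can have width below 3. The upper and lower bounds meet at 3, so that is the treewidth.

3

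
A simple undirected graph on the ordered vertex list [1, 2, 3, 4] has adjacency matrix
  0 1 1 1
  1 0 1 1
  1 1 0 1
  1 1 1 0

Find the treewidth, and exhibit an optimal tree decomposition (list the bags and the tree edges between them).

A single bag containing all 4 vertices is trivially a valid decomposition of width 3. For the lower bound, the 4 vertices {1, 2, 3, 4} are pairwise adjacent, and any tree decomposition puts a clique entirely inside one bag — forcing width ≥ 3. Therefore the treewidth is 3.

Treewidth 3.
One such decomposition:
Bags: B1 = {1, 2, 3, 4}
Tree: (single bag)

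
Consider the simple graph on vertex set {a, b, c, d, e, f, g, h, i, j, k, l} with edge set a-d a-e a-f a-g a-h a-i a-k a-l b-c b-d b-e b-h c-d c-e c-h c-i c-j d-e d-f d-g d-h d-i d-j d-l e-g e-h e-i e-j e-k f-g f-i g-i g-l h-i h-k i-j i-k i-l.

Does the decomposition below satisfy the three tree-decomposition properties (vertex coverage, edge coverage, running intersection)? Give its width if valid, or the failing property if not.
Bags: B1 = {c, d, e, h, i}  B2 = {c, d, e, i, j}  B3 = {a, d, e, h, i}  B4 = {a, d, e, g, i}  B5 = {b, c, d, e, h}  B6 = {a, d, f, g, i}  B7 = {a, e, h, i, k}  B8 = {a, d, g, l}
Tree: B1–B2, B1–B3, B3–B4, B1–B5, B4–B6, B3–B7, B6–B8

A tree decomposition must satisfy three properties: every vertex lies in some bag; for every edge, both endpoints lie together in some bag; and for every vertex, the bags containing it form a connected subtree. Here edge (i,l) lies in no bag, so the decomposition is invalid.

No — edge (i,l) lies in no bag.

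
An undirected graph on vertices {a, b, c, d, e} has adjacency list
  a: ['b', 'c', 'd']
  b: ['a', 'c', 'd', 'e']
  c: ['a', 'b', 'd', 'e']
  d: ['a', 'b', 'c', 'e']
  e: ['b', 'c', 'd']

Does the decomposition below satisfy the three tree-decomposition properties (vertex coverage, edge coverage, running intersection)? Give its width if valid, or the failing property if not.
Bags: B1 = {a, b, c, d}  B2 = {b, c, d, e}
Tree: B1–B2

Vertex coverage: the bags together contain {a, b, c, d, e}, the full vertex set. Edge coverage: each edge of G has both endpoints in at least one bag. Running intersection: for every vertex, the bags containing it form a connected subtree. All three properties hold, so this is a valid tree decomposition of width max|bag| − 1 = 3, and hence tw(G) ≤ 3.

Yes; width 3.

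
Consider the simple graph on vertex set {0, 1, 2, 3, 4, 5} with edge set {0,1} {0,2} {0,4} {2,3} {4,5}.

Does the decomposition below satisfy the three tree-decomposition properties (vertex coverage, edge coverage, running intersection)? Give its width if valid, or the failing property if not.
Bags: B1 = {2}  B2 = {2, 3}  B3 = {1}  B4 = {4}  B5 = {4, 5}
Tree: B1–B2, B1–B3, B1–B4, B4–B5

A tree decomposition must satisfy three properties: every vertex lies in some bag; for every edge, both endpoints lie together in some bag; and for every vertex, the bags containing it form a connected subtree. Here vertex 0 appears in no bag, so the decomposition is invalid.

No — vertex 0 appears in no bag.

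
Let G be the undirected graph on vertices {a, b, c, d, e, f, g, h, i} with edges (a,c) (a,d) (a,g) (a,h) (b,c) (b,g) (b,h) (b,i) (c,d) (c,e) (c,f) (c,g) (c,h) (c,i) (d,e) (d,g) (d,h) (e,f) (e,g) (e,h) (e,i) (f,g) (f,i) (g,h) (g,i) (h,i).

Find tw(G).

4

A width-4 tree decomposition is:
Bags: B1 = {a, c, d, g, h}  B2 = {c, d, e, g, h}  B3 = {c, e, g, h, i}  B4 = {b, c, g, h, i}  B5 = {c, e, f, g, i}
Tree: B1–B2, B2–B3, B3–B4, B3–B5
The largest bag has 5 vertices, giving width 4; this decomposition certifies tw(G) ≤ 4. Conversely, {c, d, e, g, h} is a clique of size 5, and the vertices of any clique must share a bag in every tree decomposition; so some bag has ≥ 5 vertices and tw(G) ≥ 4. Combining the bounds, tw(G) = 4.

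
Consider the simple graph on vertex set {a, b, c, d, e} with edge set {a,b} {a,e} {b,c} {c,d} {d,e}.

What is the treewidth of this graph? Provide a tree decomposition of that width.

Every bag has size at most 3, so the width is 3 − 1 = 2 and tw(G) ≤ 2. The edges d–c–b–a–e–d form a cycle, so G is not a tree and its treewidth is at least 2. The upper and lower bounds meet at 2, so that is the treewidth.

Treewidth 2.
Bags: B1 = {b, c, d}  B2 = {a, b, d}  B3 = {a, d, e}
Tree: B1–B2, B2–B3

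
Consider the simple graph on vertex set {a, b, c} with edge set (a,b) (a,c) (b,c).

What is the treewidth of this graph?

A width-2 tree decomposition is:
Bags: B1 = {a, b, c}
Tree: (single bag)
With just one bag of size 3, the width is 3 − 1 = 2, so tw(G) ≤ 2. Conversely, {a, b, c} is a clique of size 3, and the vertices of any clique must share a bag in every tree decomposition; so some bag has ≥ 3 vertices and tw(G) ≥ 2. The upper and lower bounds meet at 2, so that is the treewidth.

2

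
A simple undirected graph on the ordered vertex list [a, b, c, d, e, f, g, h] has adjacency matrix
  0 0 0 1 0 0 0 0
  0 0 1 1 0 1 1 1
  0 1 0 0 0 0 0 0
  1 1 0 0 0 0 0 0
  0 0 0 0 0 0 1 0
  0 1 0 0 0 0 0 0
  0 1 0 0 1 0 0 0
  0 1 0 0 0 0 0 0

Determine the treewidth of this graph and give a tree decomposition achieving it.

Each bag holds 2 vertices, so the decomposition has width 1, which upper-bounds the treewidth. Any graph with an edge has treewidth ≥ 1, and G has the edge f–b. Therefore the treewidth is 1.

Treewidth 1.
One such decomposition:
Bags: B1 = {b, f}  B2 = {b, d}  B3 = {b, g}  B4 = {a, d}  B5 = {b, h}  B6 = {b, c}  B7 = {e, g}
Tree: B1–B2, B1–B3, B2–B4, B3–B5, B2–B6, B3–B7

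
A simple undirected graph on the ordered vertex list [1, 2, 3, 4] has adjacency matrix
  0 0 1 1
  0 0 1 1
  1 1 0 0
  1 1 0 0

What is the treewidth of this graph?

2

A width-2 tree decomposition is:
Bags: B1 = {1, 2, 3}  B2 = {1, 2, 4}
Tree: B1–B2
Each bag holds 3 vertices, so the decomposition has width 2, which upper-bounds the treewidth. For the lower bound, G contains the cycle 1–3–2–4–1, so G is not a forest; only forests have treewidth ≤ 1, hence tw(G) ≥ 2. Combining the bounds, tw(G) = 2.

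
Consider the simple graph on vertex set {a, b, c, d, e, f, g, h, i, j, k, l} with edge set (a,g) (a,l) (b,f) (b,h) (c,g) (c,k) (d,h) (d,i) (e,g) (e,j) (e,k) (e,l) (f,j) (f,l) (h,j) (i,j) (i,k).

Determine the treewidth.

A width-3 tree decomposition is:
Bags: B1 = {b, d, f, h}  B2 = {d, f, h, j}  B3 = {d, f, i, j}  B4 = {f, i, j, l}  B5 = {e, i, j, l}  B6 = {e, i, k, l}  B7 = {a, e, k, l}  B8 = {a, e, g, k}  B9 = {a, c, g, k}
Tree: B1–B2, B2–B3, B3–B4, B4–B5, B5–B6, B6–B7, B7–B8, B8–B9
Each bag holds 4 vertices, so the decomposition has width 3, which upper-bounds the treewidth. For the lower bound: the 4 vertex sets {b,d,h}, {f}, {j}, {e,i,k,l} are disjoint, each induces a connected subgraph, and every pair is joined by at least one edge of G. Contracting each set to a single vertex therefore yields K_{4} as a minor, and since treewidth is minor-monotone, tw(G) ≥ tw(K_{4}) = 3. Hence tw(G) = 3 exactly.

3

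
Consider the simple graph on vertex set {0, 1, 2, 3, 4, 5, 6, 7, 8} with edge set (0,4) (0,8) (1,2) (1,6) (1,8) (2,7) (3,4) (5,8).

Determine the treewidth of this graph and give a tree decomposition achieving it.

Treewidth 1.
One such decomposition:
Bags: B1 = {1, 8}  B2 = {1, 6}  B3 = {0, 8}  B4 = {1, 2}  B5 = {2, 7}  B6 = {5, 8}  B7 = {0, 4}  B8 = {3, 4}
Tree: B1–B2, B1–B3, B2–B4, B4–B5, B3–B6, B3–B7, B7–B8

Each bag holds 2 vertices, so the decomposition has width 1, which upper-bounds the treewidth. Since G has at least one edge (e.g. 8–1), it is not an edgeless graph, so tw(G) ≥ 1. Therefore the treewidth is 1.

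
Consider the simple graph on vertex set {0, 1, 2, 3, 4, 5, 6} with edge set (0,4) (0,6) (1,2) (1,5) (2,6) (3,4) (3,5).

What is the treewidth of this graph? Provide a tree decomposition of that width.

Treewidth 2.
One such decomposition:
Bags: B1 = {1, 3, 5}  B2 = {1, 3, 4}  B3 = {0, 1, 4}  B4 = {0, 1, 6}  B5 = {1, 2, 6}
Tree: B1–B2, B2–B3, B3–B4, B4–B5

Every bag has size at most 3, so the width is 3 − 1 = 2 and tw(G) ≤ 2. Since 1–5–3–4–0–6–2–1 is a cycle in G, G is not acyclic. Forests are exactly the graphs of treewidth ≤ 1, so tw(G) ≥ 2. Hence tw(G) = 2 exactly.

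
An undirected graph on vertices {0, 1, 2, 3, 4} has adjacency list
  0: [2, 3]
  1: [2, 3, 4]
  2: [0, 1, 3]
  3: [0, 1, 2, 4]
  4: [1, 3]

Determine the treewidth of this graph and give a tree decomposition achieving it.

The largest bag has 3 vertices, giving width 2; this decomposition certifies tw(G) ≤ 2. On the other hand G contains the 3-clique {0, 2, 3}. A clique must lie in a single bag of any decomposition, so no decomposition can have width below 2. Therefore the treewidth is 2.

Treewidth 2.
One optimal decomposition is:
Bags: B1 = {0, 2, 3}  B2 = {1, 2, 3}  B3 = {1, 3, 4}
Tree: B1–B2, B2–B3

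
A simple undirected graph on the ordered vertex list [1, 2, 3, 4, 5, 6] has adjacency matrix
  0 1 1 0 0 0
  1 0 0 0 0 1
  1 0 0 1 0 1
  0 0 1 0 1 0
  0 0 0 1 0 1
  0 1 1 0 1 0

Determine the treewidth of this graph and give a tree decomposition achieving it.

The largest bag has 3 vertices, giving width 2; this decomposition certifies tw(G) ≤ 2. The edges 5–4–3–6–5 form a cycle, so G is not a tree and its treewidth is at least 2. Therefore the treewidth is 2.

Treewidth 2.
One such decomposition:
Bags: B1 = {4, 5, 6}  B2 = {3, 4, 6}  B3 = {2, 3, 6}  B4 = {1, 2, 3}
Tree: B1–B2, B2–B3, B3–B4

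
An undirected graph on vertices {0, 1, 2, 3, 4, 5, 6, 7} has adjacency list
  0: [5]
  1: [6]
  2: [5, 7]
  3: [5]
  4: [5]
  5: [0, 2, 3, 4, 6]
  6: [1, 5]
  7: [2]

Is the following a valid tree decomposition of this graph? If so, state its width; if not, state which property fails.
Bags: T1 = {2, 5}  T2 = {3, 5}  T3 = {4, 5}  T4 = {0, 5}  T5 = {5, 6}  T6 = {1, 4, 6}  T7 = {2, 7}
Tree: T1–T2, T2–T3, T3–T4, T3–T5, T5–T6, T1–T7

No — bags containing vertex 4 are not connected in the tree.

A tree decomposition must satisfy three properties: every vertex lies in some bag; for every edge, both endpoints lie together in some bag; and for every vertex, the bags containing it form a connected subtree. Here bags containing vertex 4 are not connected in the tree, so the decomposition is invalid.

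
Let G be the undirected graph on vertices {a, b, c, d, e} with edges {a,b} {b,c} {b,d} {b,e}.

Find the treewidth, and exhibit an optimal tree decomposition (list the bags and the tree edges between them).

Each bag holds 2 vertices, so the decomposition has width 1, which upper-bounds the treewidth. Since G has at least one edge (e.g. b–d), it is not an edgeless graph, so tw(G) ≥ 1. Therefore the treewidth is 1.

Treewidth 1.
Bags: B1 = {b, d}  B2 = {b, e}  B3 = {b, c}  B4 = {a, b}
Tree: B1–B2, B1–B3, B3–B4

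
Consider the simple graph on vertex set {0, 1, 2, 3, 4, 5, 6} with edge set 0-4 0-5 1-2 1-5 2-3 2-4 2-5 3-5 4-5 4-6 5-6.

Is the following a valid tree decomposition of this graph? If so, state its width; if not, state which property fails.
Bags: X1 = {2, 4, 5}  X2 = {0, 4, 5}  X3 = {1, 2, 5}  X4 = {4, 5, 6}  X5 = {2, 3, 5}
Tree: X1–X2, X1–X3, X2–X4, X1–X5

Every vertex of G appears in some bag (union = {0, 1, 2, 3, 4, 5, 6}); every edge is covered by a bag; and for each vertex v the set of bags containing v is connected in the bag tree. The decomposition is therefore valid. The largest bag has 3 vertices, so the width is 2.

Yes; width 2.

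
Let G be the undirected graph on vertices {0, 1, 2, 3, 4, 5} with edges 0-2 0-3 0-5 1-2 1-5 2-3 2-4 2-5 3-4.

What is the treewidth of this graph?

2

A width-2 tree decomposition is:
Bags: B1 = {2, 3, 4}  B2 = {0, 2, 3}  B3 = {0, 2, 5}  B4 = {1, 2, 5}
Tree: B1–B2, B2–B3, B3–B4
Each bag holds 3 vertices, so the decomposition has width 2, which upper-bounds the treewidth. On the other hand G contains the 3-clique {0, 2, 3}. A clique must lie in a single bag of any decomposition, so no decomposition can have width below 2. The upper and lower bounds meet at 2, so that is the treewidth.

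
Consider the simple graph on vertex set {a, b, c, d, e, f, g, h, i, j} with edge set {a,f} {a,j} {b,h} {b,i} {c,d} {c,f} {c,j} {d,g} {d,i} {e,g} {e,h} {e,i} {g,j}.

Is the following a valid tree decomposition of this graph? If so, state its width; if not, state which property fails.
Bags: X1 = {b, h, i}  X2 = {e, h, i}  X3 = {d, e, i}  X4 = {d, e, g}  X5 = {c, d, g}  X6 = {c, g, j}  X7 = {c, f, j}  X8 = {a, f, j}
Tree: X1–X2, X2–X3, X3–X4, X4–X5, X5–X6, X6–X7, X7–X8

Checking the three conditions: (i) the bags cover all of {a, b, c, d, e, f, g, h, i, j}; (ii) for each edge, some bag contains both endpoints; (iii) the bags containing any fixed vertex form a subtree. All hold, so the decomposition is valid with width 3 − 1 = 2.

Yes; width 2.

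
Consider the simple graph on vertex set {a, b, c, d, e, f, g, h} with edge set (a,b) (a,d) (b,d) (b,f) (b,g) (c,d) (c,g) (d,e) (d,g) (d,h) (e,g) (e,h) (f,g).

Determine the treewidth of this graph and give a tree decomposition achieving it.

Every bag has size at most 3, so the width is 3 − 1 = 2 and tw(G) ≤ 2. For the lower bound, the 3 vertices {d, e, g} are pairwise adjacent, and any tree decomposition puts a clique entirely inside one bag — forcing width ≥ 2. Hence tw(G) = 2 exactly.

Treewidth 2.
One optimal decomposition is:
Bags: B1 = {d, e, h}  B2 = {d, e, g}  B3 = {b, d, g}  B4 = {c, d, g}  B5 = {b, f, g}  B6 = {a, b, d}
Tree: B1–B2, B2–B3, B2–B4, B3–B5, B3–B6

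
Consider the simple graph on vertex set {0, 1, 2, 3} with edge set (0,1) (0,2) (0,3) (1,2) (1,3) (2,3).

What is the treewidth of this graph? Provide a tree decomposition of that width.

Treewidth 3.
One optimal decomposition is:
Bags: B1 = {0, 1, 2, 3}
Tree: (single bag)

A single bag containing all 4 vertices is trivially a valid decomposition of width 3. On the other hand G contains the 4-clique {0, 1, 2, 3}. A clique must lie in a single bag of any decomposition, so no decomposition can have width below 3. The upper and lower bounds meet at 3, so that is the treewidth.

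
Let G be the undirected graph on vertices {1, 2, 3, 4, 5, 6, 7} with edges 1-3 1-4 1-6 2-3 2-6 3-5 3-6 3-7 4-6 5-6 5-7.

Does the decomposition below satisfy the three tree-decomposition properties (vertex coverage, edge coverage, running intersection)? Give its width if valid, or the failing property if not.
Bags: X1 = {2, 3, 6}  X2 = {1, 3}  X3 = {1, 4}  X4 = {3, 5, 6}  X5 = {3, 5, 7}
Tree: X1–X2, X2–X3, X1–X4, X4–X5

A tree decomposition must satisfy three properties: every vertex lies in some bag; for every edge, both endpoints lie together in some bag; and for every vertex, the bags containing it form a connected subtree. Here edge (6,1) lies in no bag, so the decomposition is invalid.

No — edge (6,1) lies in no bag.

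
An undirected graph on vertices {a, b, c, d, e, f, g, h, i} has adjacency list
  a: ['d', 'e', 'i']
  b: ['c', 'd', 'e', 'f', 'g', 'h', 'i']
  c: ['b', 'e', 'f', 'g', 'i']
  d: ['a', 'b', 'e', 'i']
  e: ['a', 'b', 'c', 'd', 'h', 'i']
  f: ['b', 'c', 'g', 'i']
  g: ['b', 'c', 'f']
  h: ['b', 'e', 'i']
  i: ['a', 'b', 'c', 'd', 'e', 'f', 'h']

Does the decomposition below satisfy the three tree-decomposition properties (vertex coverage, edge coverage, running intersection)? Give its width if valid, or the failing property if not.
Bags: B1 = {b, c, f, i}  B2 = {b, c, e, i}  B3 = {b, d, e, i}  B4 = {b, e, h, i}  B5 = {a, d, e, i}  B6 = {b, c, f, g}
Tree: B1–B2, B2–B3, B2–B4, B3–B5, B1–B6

Yes; width 3.

Vertex coverage: the bags together contain {a, b, c, d, e, f, g, h, i}, the full vertex set. Edge coverage: each edge of G has both endpoints in at least one bag. Running intersection: for every vertex, the bags containing it form a connected subtree. All three properties hold, so this is a valid tree decomposition of width max|bag| − 1 = 3, and hence tw(G) ≤ 3.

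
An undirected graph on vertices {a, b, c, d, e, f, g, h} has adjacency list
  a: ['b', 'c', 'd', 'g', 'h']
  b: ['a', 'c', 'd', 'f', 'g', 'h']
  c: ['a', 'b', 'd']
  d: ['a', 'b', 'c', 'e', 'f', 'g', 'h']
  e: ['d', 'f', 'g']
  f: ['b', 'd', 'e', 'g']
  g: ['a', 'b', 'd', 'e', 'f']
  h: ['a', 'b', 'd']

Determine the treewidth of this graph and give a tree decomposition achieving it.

Treewidth 3.
One such decomposition:
Bags: B1 = {d, e, f, g}  B2 = {b, d, f, g}  B3 = {a, b, d, g}  B4 = {a, b, c, d}  B5 = {a, b, d, h}
Tree: B1–B2, B2–B3, B3–B4, B4–B5

Each bag holds 4 vertices, so the decomposition has width 3, which upper-bounds the treewidth. For the lower bound, the 4 vertices {d, e, f, g} are pairwise adjacent, and any tree decomposition puts a clique entirely inside one bag — forcing width ≥ 3. Hence tw(G) = 3 exactly.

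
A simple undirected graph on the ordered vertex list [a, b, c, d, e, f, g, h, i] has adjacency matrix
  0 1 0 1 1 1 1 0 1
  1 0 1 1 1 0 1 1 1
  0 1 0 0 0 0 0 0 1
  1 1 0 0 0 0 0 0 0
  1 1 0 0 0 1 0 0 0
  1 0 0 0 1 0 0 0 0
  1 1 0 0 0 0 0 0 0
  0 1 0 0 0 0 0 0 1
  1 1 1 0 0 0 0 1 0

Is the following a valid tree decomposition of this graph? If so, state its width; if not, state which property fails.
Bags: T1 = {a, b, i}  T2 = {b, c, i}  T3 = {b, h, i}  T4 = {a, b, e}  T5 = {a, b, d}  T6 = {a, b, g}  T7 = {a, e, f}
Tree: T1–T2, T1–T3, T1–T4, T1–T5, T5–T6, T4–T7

Every vertex of G appears in some bag (union = {a, b, c, d, e, f, g, h, i}); every edge is covered by a bag; and for each vertex v the set of bags containing v is connected in the bag tree. The decomposition is therefore valid. The largest bag has 3 vertices, so the width is 2.

Yes; width 2.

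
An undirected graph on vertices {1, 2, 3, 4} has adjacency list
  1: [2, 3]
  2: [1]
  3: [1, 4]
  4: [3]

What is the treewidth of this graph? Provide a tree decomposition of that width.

Each bag holds 2 vertices, so the decomposition has width 1, which upper-bounds the treewidth. Since G has at least one edge (e.g. 2–1), it is not an edgeless graph, so tw(G) ≥ 1. The upper and lower bounds meet at 1, so that is the treewidth.

Treewidth 1.
One optimal decomposition is:
Bags: B1 = {1, 2}  B2 = {1, 3}  B3 = {3, 4}
Tree: B1–B2, B2–B3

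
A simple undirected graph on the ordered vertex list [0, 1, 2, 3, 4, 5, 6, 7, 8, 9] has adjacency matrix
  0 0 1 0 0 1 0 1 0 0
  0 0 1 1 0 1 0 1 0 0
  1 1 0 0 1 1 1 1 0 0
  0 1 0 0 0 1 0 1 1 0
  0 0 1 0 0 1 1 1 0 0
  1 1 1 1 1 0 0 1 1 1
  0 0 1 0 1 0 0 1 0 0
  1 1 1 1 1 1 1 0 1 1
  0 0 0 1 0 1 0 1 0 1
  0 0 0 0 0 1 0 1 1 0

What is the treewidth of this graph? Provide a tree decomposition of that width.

Treewidth 3.
One optimal decomposition is:
Bags: B1 = {2, 4, 5, 7}  B2 = {1, 2, 5, 7}  B3 = {1, 3, 5, 7}  B4 = {3, 5, 7, 8}  B5 = {2, 4, 6, 7}  B6 = {5, 7, 8, 9}  B7 = {0, 2, 5, 7}
Tree: B1–B2, B2–B3, B3–B4, B1–B5, B4–B6, B2–B7

The largest bag has 4 vertices, giving width 3; this decomposition certifies tw(G) ≤ 3. For the lower bound, the 4 vertices {5, 7, 8, 9} are pairwise adjacent, and any tree decomposition puts a clique entirely inside one bag — forcing width ≥ 3. Hence tw(G) = 3 exactly.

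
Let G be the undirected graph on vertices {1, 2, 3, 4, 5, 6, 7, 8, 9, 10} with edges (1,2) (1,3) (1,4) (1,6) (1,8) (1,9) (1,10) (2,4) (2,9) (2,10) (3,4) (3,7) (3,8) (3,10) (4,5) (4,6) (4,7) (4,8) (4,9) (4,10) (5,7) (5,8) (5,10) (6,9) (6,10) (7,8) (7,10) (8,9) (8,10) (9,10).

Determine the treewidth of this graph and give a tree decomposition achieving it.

Every bag has size at most 5, so the width is 5 − 1 = 4 and tw(G) ≤ 4. Conversely, {1, 4, 8, 9, 10} is a clique of size 5, and the vertices of any clique must share a bag in every tree decomposition; so some bag has ≥ 5 vertices and tw(G) ≥ 4. Hence tw(G) = 4 exactly.

Treewidth 4.
One optimal decomposition is:
Bags: B1 = {1, 3, 4, 8, 10}  B2 = {1, 4, 8, 9, 10}  B3 = {3, 4, 7, 8, 10}  B4 = {1, 4, 6, 9, 10}  B5 = {1, 2, 4, 9, 10}  B6 = {4, 5, 7, 8, 10}
Tree: B1–B2, B1–B3, B2–B4, B2–B5, B3–B6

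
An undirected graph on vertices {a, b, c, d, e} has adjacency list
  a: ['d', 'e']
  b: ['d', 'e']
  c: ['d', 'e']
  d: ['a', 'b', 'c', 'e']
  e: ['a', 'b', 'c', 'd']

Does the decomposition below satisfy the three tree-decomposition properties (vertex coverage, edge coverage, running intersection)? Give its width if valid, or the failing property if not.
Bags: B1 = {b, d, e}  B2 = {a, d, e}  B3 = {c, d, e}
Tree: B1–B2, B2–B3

Checking the three conditions: (i) the bags cover all of {a, b, c, d, e}; (ii) for each edge, some bag contains both endpoints; (iii) the bags containing any fixed vertex form a subtree. All hold, so the decomposition is valid with width 3 − 1 = 2.

Yes; width 2.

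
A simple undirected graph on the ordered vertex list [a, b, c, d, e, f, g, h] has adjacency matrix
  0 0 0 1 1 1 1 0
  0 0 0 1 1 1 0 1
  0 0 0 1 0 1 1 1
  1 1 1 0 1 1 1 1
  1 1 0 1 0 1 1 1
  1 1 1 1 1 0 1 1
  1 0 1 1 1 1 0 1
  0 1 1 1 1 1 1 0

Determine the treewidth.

A width-4 tree decomposition is:
Bags: B1 = {a, d, e, f, g}  B2 = {d, e, f, g, h}  B3 = {c, d, f, g, h}  B4 = {b, d, e, f, h}
Tree: B1–B2, B2–B3, B2–B4
Each bag holds 5 vertices, so the decomposition has width 4, which upper-bounds the treewidth. On the other hand G contains the 5-clique {d, e, f, g, h}. A clique must lie in a single bag of any decomposition, so no decomposition can have width below 4. Combining the bounds, tw(G) = 4.

4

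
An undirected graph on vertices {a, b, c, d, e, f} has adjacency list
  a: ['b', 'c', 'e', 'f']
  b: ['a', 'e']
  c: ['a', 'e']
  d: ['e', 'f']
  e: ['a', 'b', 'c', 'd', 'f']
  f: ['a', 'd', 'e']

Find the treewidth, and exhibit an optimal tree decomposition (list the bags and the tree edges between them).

Each bag holds 3 vertices, so the decomposition has width 2, which upper-bounds the treewidth. On the other hand G contains the 3-clique {d, e, f}. A clique must lie in a single bag of any decomposition, so no decomposition can have width below 2. Therefore the treewidth is 2.

Treewidth 2.
One such decomposition:
Bags: B1 = {d, e, f}  B2 = {a, e, f}  B3 = {a, c, e}  B4 = {a, b, e}
Tree: B1–B2, B2–B3, B2–B4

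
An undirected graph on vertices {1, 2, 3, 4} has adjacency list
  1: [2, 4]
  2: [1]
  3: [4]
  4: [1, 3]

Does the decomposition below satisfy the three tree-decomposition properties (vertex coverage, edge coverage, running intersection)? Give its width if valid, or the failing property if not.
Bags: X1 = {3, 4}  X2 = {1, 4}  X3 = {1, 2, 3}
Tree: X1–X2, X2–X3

No — bags containing vertex 3 are not connected in the tree.

A tree decomposition must satisfy three properties: every vertex lies in some bag; for every edge, both endpoints lie together in some bag; and for every vertex, the bags containing it form a connected subtree. Here bags containing vertex 3 are not connected in the tree, so the decomposition is invalid.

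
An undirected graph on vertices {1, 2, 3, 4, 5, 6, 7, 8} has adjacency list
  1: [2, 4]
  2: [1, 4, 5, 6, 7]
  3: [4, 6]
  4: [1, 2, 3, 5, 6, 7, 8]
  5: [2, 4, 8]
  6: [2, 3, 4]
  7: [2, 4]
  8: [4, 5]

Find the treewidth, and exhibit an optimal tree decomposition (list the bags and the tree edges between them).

Treewidth 2.
One optimal decomposition is:
Bags: B1 = {2, 4, 5}  B2 = {2, 4, 6}  B3 = {2, 4, 7}  B4 = {4, 5, 8}  B5 = {1, 2, 4}  B6 = {3, 4, 6}
Tree: B1–B2, B1–B3, B1–B4, B1–B5, B2–B6

Every bag has size at most 3, so the width is 3 − 1 = 2 and tw(G) ≤ 2. Conversely, {4, 5, 8} is a clique of size 3, and the vertices of any clique must share a bag in every tree decomposition; so some bag has ≥ 3 vertices and tw(G) ≥ 2. The upper and lower bounds meet at 2, so that is the treewidth.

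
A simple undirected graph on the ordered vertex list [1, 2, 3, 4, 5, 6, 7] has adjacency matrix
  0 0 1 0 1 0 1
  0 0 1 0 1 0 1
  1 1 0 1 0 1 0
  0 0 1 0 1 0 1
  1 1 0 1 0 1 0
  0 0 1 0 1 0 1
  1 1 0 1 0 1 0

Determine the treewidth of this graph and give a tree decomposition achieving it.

Each bag holds 4 vertices, so the decomposition has width 3, which upper-bounds the treewidth. For the lower bound: the 4 vertex sets {1,3}, {2,7}, {5}, {4} are disjoint, each induces a connected subgraph, and every pair is joined by at least one edge of G. Contracting each set to a single vertex therefore yields K_{4} as a minor, and since treewidth is minor-monotone, tw(G) ≥ tw(K_{4}) = 3. The upper and lower bounds meet at 3, so that is the treewidth.

Treewidth 3.
One such decomposition:
Bags: B1 = {1, 3, 5, 7}  B2 = {2, 3, 5, 7}  B3 = {3, 4, 5, 7}  B4 = {3, 5, 6, 7}
Tree: B1–B2, B2–B3, B3–B4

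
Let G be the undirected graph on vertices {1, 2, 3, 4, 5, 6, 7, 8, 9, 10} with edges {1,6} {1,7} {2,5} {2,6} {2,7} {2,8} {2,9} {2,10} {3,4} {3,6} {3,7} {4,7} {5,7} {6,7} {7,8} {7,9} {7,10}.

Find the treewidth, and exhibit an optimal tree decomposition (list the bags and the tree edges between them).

Every bag has size at most 3, so the width is 3 − 1 = 2 and tw(G) ≤ 2. Conversely, {1, 6, 7} is a clique of size 3, and the vertices of any clique must share a bag in every tree decomposition; so some bag has ≥ 3 vertices and tw(G) ≥ 2. Combining the bounds, tw(G) = 2.

Treewidth 2.
Bags: B1 = {2, 5, 7}  B2 = {2, 7, 8}  B3 = {2, 6, 7}  B4 = {2, 7, 10}  B5 = {3, 6, 7}  B6 = {3, 4, 7}  B7 = {1, 6, 7}  B8 = {2, 7, 9}
Tree: B1–B2, B1–B3, B3–B4, B3–B5, B5–B6, B5–B7, B2–B8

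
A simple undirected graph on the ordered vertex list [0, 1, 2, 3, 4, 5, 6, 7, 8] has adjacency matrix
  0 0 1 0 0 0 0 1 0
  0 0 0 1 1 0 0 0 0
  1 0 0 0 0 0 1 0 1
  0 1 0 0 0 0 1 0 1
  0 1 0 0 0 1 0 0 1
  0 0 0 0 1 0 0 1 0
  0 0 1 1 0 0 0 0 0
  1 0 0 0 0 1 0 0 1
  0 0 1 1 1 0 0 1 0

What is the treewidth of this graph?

3

A width-3 tree decomposition is:
Bags: B1 = {0, 2, 5, 7}  B2 = {2, 5, 7, 8}  B3 = {2, 4, 5, 8}  B4 = {2, 4, 6, 8}  B5 = {3, 4, 6, 8}  B6 = {1, 3, 4, 6}
Tree: B1–B2, B2–B3, B3–B4, B4–B5, B5–B6
The largest bag has 4 vertices, giving width 3; this decomposition certifies tw(G) ≤ 3. For the lower bound: the 4 vertex sets {0,5,7}, {2}, {8}, {1,3,4,6} are disjoint, each induces a connected subgraph, and every pair is joined by at least one edge of G. Contracting each set to a single vertex therefore yields K_{4} as a minor, and since treewidth is minor-monotone, tw(G) ≥ tw(K_{4}) = 3. Therefore the treewidth is 3.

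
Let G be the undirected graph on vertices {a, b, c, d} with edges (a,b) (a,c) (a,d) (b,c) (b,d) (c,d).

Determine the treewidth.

A width-3 tree decomposition is:
Bags: B1 = {a, b, c, d}
Tree: (single bag)
With just one bag of size 4, the width is 4 − 1 = 3, so tw(G) ≤ 3. On the other hand G contains the 4-clique {a, b, c, d}. A clique must lie in a single bag of any decomposition, so no decomposition can have width below 3. The upper and lower bounds meet at 3, so that is the treewidth.

3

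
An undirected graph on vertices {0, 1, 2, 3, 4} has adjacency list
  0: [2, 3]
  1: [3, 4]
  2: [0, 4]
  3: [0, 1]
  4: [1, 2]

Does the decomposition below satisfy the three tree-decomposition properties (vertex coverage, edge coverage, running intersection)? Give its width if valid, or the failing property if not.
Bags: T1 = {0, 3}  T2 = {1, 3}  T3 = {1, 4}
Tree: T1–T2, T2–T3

A tree decomposition must satisfy three properties: every vertex lies in some bag; for every edge, both endpoints lie together in some bag; and for every vertex, the bags containing it form a connected subtree. Here vertex 2 appears in no bag, so the decomposition is invalid.

No — vertex 2 appears in no bag.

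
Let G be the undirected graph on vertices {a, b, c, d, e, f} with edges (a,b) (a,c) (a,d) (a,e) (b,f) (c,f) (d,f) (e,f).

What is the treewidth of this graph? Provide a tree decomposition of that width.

Every bag has size at most 3, so the width is 3 − 1 = 2 and tw(G) ≤ 2. Since f–c–a–b–f is a cycle in G, G is not acyclic. Forests are exactly the graphs of treewidth ≤ 1, so tw(G) ≥ 2. Combining the bounds, tw(G) = 2.

Treewidth 2.
One optimal decomposition is:
Bags: B1 = {a, c, f}  B2 = {a, b, f}  B3 = {a, e, f}  B4 = {a, d, f}
Tree: B1–B2, B2–B3, B3–B4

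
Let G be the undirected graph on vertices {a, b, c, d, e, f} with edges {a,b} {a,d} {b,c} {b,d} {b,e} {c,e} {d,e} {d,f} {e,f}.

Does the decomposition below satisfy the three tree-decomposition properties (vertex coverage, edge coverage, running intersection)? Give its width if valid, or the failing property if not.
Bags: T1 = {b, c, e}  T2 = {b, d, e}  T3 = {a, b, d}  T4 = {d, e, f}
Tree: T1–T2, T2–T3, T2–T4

Checking the three conditions: (i) the bags cover all of {a, b, c, d, e, f}; (ii) for each edge, some bag contains both endpoints; (iii) the bags containing any fixed vertex form a subtree. All hold, so the decomposition is valid with width 3 − 1 = 2.

Yes; width 2.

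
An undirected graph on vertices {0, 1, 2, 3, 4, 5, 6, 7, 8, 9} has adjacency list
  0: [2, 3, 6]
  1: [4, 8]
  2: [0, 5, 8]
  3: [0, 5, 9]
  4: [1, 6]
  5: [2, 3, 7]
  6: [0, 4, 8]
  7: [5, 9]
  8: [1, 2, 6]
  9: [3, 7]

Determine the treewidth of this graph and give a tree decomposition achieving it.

Treewidth 2.
Bags: B1 = {5, 7, 9}  B2 = {3, 5, 9}  B3 = {2, 3, 5}  B4 = {0, 2, 3}  B5 = {0, 2, 8}  B6 = {0, 6, 8}  B7 = {1, 6, 8}  B8 = {1, 4, 6}
Tree: B1–B2, B2–B3, B3–B4, B4–B5, B5–B6, B6–B7, B7–B8

Every bag has size at most 3, so the width is 3 − 1 = 2 and tw(G) ≤ 2. The edges 7–9–3–5–7 form a cycle, so G is not a tree and its treewidth is at least 2. Combining the bounds, tw(G) = 2.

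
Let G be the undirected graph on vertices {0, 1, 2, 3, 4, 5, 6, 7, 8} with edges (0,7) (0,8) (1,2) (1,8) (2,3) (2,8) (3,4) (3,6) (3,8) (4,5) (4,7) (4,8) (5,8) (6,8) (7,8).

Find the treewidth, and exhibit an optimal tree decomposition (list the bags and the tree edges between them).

Treewidth 2.
One optimal decomposition is:
Bags: B1 = {3, 4, 8}  B2 = {4, 5, 8}  B3 = {4, 7, 8}  B4 = {0, 7, 8}  B5 = {2, 3, 8}  B6 = {3, 6, 8}  B7 = {1, 2, 8}
Tree: B1–B2, B1–B3, B3–B4, B1–B5, B5–B6, B5–B7

Each bag holds 3 vertices, so the decomposition has width 2, which upper-bounds the treewidth. On the other hand G contains the 3-clique {0, 7, 8}. A clique must lie in a single bag of any decomposition, so no decomposition can have width below 2. The upper and lower bounds meet at 2, so that is the treewidth.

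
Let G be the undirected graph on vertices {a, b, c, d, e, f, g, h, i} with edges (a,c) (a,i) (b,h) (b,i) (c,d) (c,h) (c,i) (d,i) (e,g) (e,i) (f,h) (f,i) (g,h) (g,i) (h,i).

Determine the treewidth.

2

A width-2 tree decomposition is:
Bags: B1 = {g, h, i}  B2 = {b, h, i}  B3 = {c, h, i}  B4 = {a, c, i}  B5 = {c, d, i}  B6 = {e, g, i}  B7 = {f, h, i}
Tree: B1–B2, B1–B3, B3–B4, B3–B5, B1–B6, B3–B7
Each bag holds 3 vertices, so the decomposition has width 2, which upper-bounds the treewidth. For the lower bound, the 3 vertices {c, d, i} are pairwise adjacent, and any tree decomposition puts a clique entirely inside one bag — forcing width ≥ 2. Therefore the treewidth is 2.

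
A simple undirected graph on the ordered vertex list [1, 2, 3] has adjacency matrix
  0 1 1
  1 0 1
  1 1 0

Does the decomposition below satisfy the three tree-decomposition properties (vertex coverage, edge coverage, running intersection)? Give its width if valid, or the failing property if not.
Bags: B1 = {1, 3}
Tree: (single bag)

A tree decomposition must satisfy three properties: every vertex lies in some bag; for every edge, both endpoints lie together in some bag; and for every vertex, the bags containing it form a connected subtree. Here vertex 2 appears in no bag, so the decomposition is invalid.

No — vertex 2 appears in no bag.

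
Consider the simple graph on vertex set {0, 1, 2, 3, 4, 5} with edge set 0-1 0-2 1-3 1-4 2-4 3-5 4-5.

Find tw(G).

2

A width-2 tree decomposition is:
Bags: B1 = {0, 1, 2}  B2 = {1, 2, 4}  B3 = {1, 3, 4}  B4 = {3, 4, 5}
Tree: B1–B2, B2–B3, B3–B4
The largest bag has 3 vertices, giving width 2; this decomposition certifies tw(G) ≤ 2. Since 0–2–4–1–0 is a cycle in G, G is not acyclic. Forests are exactly the graphs of treewidth ≤ 1, so tw(G) ≥ 2. The upper and lower bounds meet at 2, so that is the treewidth.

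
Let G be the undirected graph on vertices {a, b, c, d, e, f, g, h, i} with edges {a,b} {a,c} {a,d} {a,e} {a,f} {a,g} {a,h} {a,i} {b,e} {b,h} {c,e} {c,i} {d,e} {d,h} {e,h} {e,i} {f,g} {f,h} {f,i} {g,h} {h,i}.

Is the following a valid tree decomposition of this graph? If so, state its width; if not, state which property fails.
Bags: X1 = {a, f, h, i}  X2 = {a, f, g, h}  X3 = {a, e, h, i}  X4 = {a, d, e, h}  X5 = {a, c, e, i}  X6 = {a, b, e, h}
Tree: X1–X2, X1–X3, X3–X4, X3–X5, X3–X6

Every vertex of G appears in some bag (union = {a, b, c, d, e, f, g, h, i}); every edge is covered by a bag; and for each vertex v the set of bags containing v is connected in the bag tree. The decomposition is therefore valid. The largest bag has 4 vertices, so the width is 3.

Yes; width 3.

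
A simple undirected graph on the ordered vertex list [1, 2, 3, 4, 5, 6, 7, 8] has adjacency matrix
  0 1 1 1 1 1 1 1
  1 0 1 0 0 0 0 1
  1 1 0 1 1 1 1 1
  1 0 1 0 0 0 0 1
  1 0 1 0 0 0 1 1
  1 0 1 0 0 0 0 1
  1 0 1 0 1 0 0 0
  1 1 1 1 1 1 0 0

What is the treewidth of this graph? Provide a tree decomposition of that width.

Each bag holds 4 vertices, so the decomposition has width 3, which upper-bounds the treewidth. Conversely, {1, 2, 3, 8} is a clique of size 4, and the vertices of any clique must share a bag in every tree decomposition; so some bag has ≥ 4 vertices and tw(G) ≥ 3. Combining the bounds, tw(G) = 3.

Treewidth 3.
One optimal decomposition is:
Bags: B1 = {1, 3, 5, 7}  B2 = {1, 3, 5, 8}  B3 = {1, 3, 6, 8}  B4 = {1, 3, 4, 8}  B5 = {1, 2, 3, 8}
Tree: B1–B2, B2–B3, B3–B4, B2–B5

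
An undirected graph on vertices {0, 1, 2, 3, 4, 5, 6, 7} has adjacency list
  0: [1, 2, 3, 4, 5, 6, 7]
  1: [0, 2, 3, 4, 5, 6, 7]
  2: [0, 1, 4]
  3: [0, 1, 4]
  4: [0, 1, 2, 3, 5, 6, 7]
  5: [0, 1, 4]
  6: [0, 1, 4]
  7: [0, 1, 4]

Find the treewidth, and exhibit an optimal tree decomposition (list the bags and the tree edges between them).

Every bag has size at most 4, so the width is 4 − 1 = 3 and tw(G) ≤ 3. Conversely, {0, 1, 2, 4} is a clique of size 4, and the vertices of any clique must share a bag in every tree decomposition; so some bag has ≥ 4 vertices and tw(G) ≥ 3. Combining the bounds, tw(G) = 3.

Treewidth 3.
Bags: B1 = {0, 1, 4, 6}  B2 = {0, 1, 4, 7}  B3 = {0, 1, 4, 5}  B4 = {0, 1, 2, 4}  B5 = {0, 1, 3, 4}
Tree: B1–B2, B2–B3, B2–B4, B3–B5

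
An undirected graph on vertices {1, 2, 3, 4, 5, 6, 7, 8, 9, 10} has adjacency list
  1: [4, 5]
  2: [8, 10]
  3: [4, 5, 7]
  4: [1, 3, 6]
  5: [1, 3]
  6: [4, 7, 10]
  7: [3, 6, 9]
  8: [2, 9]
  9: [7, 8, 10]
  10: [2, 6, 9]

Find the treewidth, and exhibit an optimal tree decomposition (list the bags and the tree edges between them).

Treewidth 2.
Bags: B1 = {2, 8, 10}  B2 = {8, 9, 10}  B3 = {6, 9, 10}  B4 = {6, 7, 9}  B5 = {4, 6, 7}  B6 = {3, 4, 7}  B7 = {1, 3, 4}  B8 = {1, 3, 5}
Tree: B1–B2, B2–B3, B3–B4, B4–B5, B5–B6, B6–B7, B7–B8

Every bag has size at most 3, so the width is 3 − 1 = 2 and tw(G) ≤ 2. Since 2–8–9–10–2 is a cycle in G, G is not acyclic. Forests are exactly the graphs of treewidth ≤ 1, so tw(G) ≥ 2. Therefore the treewidth is 2.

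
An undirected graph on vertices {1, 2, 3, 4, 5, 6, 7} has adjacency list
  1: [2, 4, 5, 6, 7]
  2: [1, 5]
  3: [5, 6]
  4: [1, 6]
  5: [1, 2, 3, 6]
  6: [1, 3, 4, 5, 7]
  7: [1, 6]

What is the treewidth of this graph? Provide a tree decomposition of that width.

Each bag holds 3 vertices, so the decomposition has width 2, which upper-bounds the treewidth. On the other hand G contains the 3-clique {1, 2, 5}. A clique must lie in a single bag of any decomposition, so no decomposition can have width below 2. The upper and lower bounds meet at 2, so that is the treewidth.

Treewidth 2.
Bags: B1 = {1, 5, 6}  B2 = {1, 6, 7}  B3 = {1, 4, 6}  B4 = {1, 2, 5}  B5 = {3, 5, 6}
Tree: B1–B2, B2–B3, B1–B4, B1–B5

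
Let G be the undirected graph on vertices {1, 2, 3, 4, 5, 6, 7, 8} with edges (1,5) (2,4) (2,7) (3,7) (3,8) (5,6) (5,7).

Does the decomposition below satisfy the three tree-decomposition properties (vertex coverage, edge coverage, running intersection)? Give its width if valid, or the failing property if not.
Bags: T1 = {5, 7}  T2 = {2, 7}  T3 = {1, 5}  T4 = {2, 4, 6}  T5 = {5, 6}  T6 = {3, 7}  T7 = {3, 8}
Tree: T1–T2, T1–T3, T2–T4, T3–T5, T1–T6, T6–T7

A tree decomposition must satisfy three properties: every vertex lies in some bag; for every edge, both endpoints lie together in some bag; and for every vertex, the bags containing it form a connected subtree. Here bags containing vertex 6 are not connected in the tree, so the decomposition is invalid.

No — bags containing vertex 6 are not connected in the tree.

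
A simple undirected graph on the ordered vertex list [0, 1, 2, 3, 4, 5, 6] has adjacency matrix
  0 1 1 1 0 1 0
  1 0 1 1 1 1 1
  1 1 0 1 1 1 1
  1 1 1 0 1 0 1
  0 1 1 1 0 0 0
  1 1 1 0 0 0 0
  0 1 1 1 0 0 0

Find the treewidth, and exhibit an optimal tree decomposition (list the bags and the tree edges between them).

Treewidth 3.
One optimal decomposition is:
Bags: B1 = {0, 1, 2, 3}  B2 = {1, 2, 3, 6}  B3 = {1, 2, 3, 4}  B4 = {0, 1, 2, 5}
Tree: B1–B2, B1–B3, B1–B4

Each bag holds 4 vertices, so the decomposition has width 3, which upper-bounds the treewidth. Conversely, {0, 1, 2, 3} is a clique of size 4, and the vertices of any clique must share a bag in every tree decomposition; so some bag has ≥ 4 vertices and tw(G) ≥ 3. Therefore the treewidth is 3.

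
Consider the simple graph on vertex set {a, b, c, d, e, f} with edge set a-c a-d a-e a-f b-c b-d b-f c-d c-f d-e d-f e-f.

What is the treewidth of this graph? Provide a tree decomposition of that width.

Every bag has size at most 4, so the width is 4 − 1 = 3 and tw(G) ≤ 3. For the lower bound, the 4 vertices {a, d, e, f} are pairwise adjacent, and any tree decomposition puts a clique entirely inside one bag — forcing width ≥ 3. Hence tw(G) = 3 exactly.

Treewidth 3.
One optimal decomposition is:
Bags: B1 = {a, c, d, f}  B2 = {b, c, d, f}  B3 = {a, d, e, f}
Tree: B1–B2, B1–B3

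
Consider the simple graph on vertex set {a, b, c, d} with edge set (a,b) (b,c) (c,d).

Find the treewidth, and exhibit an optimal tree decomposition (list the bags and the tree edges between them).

Treewidth 1.
One such decomposition:
Bags: B1 = {b, c}  B2 = {c, d}  B3 = {a, b}
Tree: B1–B2, B1–B3

Each bag holds 2 vertices, so the decomposition has width 1, which upper-bounds the treewidth. Any graph with an edge has treewidth ≥ 1, and G has the edge b–c. The upper and lower bounds meet at 1, so that is the treewidth.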